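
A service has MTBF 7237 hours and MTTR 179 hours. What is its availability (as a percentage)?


Availability = MTBF / (MTBF + MTTR)
Availability = 7237 / (7237 + 179)
Availability = 7237 / 7416
Availability = 97.5863%

97.5863%


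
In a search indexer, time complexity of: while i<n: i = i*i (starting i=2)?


Reasoning: squaring drives double-exponential growth; iterations ~ log log n
Complexity: O(log log n)

O(log log n)


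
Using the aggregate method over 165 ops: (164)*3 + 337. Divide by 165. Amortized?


Formula: Amortized cost = Total cost / Operations
Total cost = (164 * 3) + (1 * 337)
Total cost = 492 + 337 = 829
Amortized = 829 / 165 = 5.0242

5.0242


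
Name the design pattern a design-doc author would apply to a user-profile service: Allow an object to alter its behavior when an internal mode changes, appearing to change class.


This matches the State pattern

State


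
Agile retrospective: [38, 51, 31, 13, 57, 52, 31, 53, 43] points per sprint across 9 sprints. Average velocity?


Formula: Avg velocity = Total points / Number of sprints
Points: [38, 51, 31, 13, 57, 52, 31, 53, 43]
Sum = 38 + 51 + 31 + 13 + 57 + 52 + 31 + 53 + 43 = 369
Avg velocity = 369 / 9 = 41.0 points/sprint

41.0 points/sprint


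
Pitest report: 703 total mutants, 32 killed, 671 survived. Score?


Mutation score = killed / total * 100
Mutation score = 32 / 703 * 100
Mutation score = 4.55%

4.55%


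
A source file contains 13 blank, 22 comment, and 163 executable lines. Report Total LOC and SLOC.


Total LOC = blank + comment + code
Total LOC = 13 + 22 + 163 = 198
SLOC (source only) = code = 163

Total LOC: 198, SLOC: 163


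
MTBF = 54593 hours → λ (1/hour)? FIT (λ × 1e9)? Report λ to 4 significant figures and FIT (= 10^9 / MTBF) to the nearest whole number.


Formula: λ = 1 / MTBF; FIT = λ × 1e9 = 1e9 / MTBF
λ = 1 / 54593 ≈ 1.832e-05 failures/hour
FIT = 1e9 / 54593 ≈ 18317 failures per 1e9 hours (nearest whole number)

λ = 1.832e-05 /h, FIT = 18317


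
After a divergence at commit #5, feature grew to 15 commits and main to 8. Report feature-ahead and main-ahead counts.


Common ancestor: commit #5
feature commits after divergence: 15 - 5 = 10
main commits after divergence: 8 - 5 = 3
feature is 10 commits ahead of main
main is 3 commits ahead of feature

feature ahead: 10, main ahead: 3


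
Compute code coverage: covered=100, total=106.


Coverage = covered / total * 100
Coverage = 100 / 106 * 100
Coverage = 94.34%

94.34%


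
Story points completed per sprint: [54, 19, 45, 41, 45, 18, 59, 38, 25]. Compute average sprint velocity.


Formula: Avg velocity = Total points / Number of sprints
Points: [54, 19, 45, 41, 45, 18, 59, 38, 25]
Sum = 54 + 19 + 45 + 41 + 45 + 18 + 59 + 38 + 25 = 344
Avg velocity = 344 / 9 = 38.22 points/sprint

38.22 points/sprint


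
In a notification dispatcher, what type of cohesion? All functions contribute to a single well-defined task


Reasoning: Best: single purpose
Type: Functional cohesion

Functional cohesion


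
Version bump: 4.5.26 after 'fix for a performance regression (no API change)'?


Current: 4.5.26
Change category: 'fix for a performance regression (no API change)' → patch bump
SemVer rule: patch bump → increment PATCH (MAJOR and MINOR unchanged)
New: 4.5.27

4.5.27


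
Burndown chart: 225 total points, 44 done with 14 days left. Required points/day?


Formula: Required rate = Remaining points / Days left
Remaining = 225 - 44 = 181 points
Required rate = 181 / 14 = 12.93 points/day

12.93 points/day


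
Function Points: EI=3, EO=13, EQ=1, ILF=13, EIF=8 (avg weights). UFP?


UFP = EI*4 + EO*5 + EQ*4 + ILF*10 + EIF*7
UFP = 3*4 + 13*5 + 1*4 + 13*10 + 8*7
UFP = 12 + 65 + 4 + 130 + 56
UFP = 267

267


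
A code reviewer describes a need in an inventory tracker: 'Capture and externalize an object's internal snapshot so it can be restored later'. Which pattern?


This matches the Memento pattern

Memento


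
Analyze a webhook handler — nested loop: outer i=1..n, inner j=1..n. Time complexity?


Reasoning: n iterations times n iterations
Complexity: O(n^2)

O(n^2)


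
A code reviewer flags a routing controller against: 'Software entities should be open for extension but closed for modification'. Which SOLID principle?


This describes the Open/Closed Principle (OCP)

Open/Closed Principle (OCP)


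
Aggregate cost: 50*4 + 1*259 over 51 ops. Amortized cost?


Formula: Amortized cost = Total cost / Operations
Total cost = (50 * 4) + (1 * 259)
Total cost = 200 + 259 = 459
Amortized = 459 / 51 = 9.0

9.0


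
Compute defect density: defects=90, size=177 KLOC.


Defect density = defects / KLOC
Defect density = 90 / 177
Defect density = 0.508 defects/KLOC

0.508 defects/KLOC


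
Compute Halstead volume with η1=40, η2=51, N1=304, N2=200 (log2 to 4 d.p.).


Formula: V = N * log2(η), where N = N1 + N2 and η = η1 + η2
η = 40 + 51 = 91
N = 304 + 200 = 504
log2(91) ≈ 6.5078
V = 504 * 6.5078 = 3279.93

3279.93


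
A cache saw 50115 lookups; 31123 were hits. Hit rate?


Formula: hit rate = hits / (hits + misses) * 100
hit rate = 31123 / (31123 + 18992) * 100
hit rate = 31123 / 50115 * 100
hit rate = 62.1%

62.1%


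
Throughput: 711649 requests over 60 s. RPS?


Formula: throughput = requests / seconds
throughput = 711649 / 60
throughput = 11860.82 requests/second

11860.82 requests/second


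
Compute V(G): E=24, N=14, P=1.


Formula: V(G) = E - N + 2P
V(G) = 24 - 14 + 2*1
V(G) = 10 + 2
V(G) = 12

12


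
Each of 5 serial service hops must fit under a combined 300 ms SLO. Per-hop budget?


Formula: per_stage = total_budget / stages
per_stage = 300 / 5
per_stage = 60.0 ms

60.0 ms


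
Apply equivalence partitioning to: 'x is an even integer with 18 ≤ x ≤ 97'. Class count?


Constraint: even integers in [18, 97]
Class 1: x < 18 — out-of-range invalid
Class 2: x in [18,97] but odd — wrong type invalid
Class 3: x in [18,97] and even — valid
Class 4: x > 97 — out-of-range invalid
Total equivalence classes: 4

4 equivalence classes


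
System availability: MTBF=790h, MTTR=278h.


Availability = MTBF / (MTBF + MTTR)
Availability = 790 / (790 + 278)
Availability = 790 / 1068
Availability = 73.97%

73.97%


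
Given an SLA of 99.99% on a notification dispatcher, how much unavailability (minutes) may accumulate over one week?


Formula: allowed downtime = period * (100 - SLA) / 100
Period (week) = 10080 minutes
Unavailability fraction = (100 - 99.99) / 100
Allowed downtime = 10080 * (100 - 99.99) / 100
Allowed downtime = 1.008 minutes

1.008 minutes


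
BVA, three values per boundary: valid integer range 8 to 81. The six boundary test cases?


Range: [8, 81]
Boundaries: just below min, min, min+1, max-1, max, just above max
Values: [7, 8, 9, 80, 81, 82]

[7, 8, 9, 80, 81, 82]


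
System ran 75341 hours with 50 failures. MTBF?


Formula: MTBF = Total operating time / Number of failures
MTBF = 75341 / 50
MTBF = 1506.82 hours

1506.82 hours


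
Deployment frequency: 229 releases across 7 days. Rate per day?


Formula: deployments per day = releases / days
= 229 / 7
= 32.714 deploys/day
(equivalently, 229.0 deploys/week)

32.714 deploys/day


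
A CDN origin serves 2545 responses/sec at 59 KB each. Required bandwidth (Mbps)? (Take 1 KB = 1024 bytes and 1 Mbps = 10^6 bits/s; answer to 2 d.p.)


Formula: Mbps = payload_bytes * RPS * 8 / 1e6
Payload per request = 59 KB = 59 * 1024 = 60416 bytes
Total bytes/sec = 60416 * 2545 = 153758720
Total bits/sec = 153758720 * 8 = 1230069760
Mbps = 1230069760 / 1e6 = 1230.07

1230.07 Mbps


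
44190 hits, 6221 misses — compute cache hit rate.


Formula: hit rate = hits / (hits + misses) * 100
hit rate = 44190 / (44190 + 6221) * 100
hit rate = 44190 / 50411 * 100
hit rate = 87.66%

87.66%


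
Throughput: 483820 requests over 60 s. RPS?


Formula: throughput = requests / seconds
throughput = 483820 / 60
throughput = 8063.67 requests/second

8063.67 requests/second


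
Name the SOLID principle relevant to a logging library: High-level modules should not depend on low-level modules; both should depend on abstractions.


This describes the Dependency Inversion Principle (DIP)

Dependency Inversion Principle (DIP)


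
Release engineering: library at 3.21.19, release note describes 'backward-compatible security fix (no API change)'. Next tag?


Current: 3.21.19
Change category: 'backward-compatible security fix (no API change)' → patch bump
SemVer rule: patch bump → increment PATCH (MAJOR and MINOR unchanged)
New: 3.21.20

3.21.20


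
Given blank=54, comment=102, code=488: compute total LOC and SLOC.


Total LOC = blank + comment + code
Total LOC = 54 + 102 + 488 = 644
SLOC (source only) = code = 488

Total LOC: 644, SLOC: 488


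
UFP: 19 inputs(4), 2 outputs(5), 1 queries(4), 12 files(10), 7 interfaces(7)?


UFP = EI*4 + EO*5 + EQ*4 + ILF*10 + EIF*7
UFP = 19*4 + 2*5 + 1*4 + 12*10 + 7*7
UFP = 76 + 10 + 4 + 120 + 49
UFP = 259

259


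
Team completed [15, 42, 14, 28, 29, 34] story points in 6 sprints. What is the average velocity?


Formula: Avg velocity = Total points / Number of sprints
Points: [15, 42, 14, 28, 29, 34]
Sum = 15 + 42 + 14 + 28 + 29 + 34 = 162
Avg velocity = 162 / 6 = 27.0 points/sprint

27.0 points/sprint


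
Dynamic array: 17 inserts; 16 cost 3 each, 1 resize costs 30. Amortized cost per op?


Formula: Amortized cost = Total cost / Operations
Total cost = (16 * 3) + (1 * 30)
Total cost = 48 + 30 = 78
Amortized = 78 / 17 = 4.5882

4.5882


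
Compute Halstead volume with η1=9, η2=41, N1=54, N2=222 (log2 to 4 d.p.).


Formula: V = N * log2(η), where N = N1 + N2 and η = η1 + η2
η = 9 + 41 = 50
N = 54 + 222 = 276
log2(50) ≈ 5.6439
V = 276 * 5.6439 = 1557.72

1557.72


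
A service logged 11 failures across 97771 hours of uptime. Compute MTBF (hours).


Formula: MTBF = Total operating time / Number of failures
MTBF = 97771 / 11
MTBF = 8888.27 hours

8888.27 hours


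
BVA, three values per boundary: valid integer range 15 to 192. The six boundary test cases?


Range: [15, 192]
Boundaries: just below min, min, min+1, max-1, max, just above max
Values: [14, 15, 16, 191, 192, 193]

[14, 15, 16, 191, 192, 193]


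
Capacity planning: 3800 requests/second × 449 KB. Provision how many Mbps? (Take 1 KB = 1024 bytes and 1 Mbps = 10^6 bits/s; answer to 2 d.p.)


Formula: Mbps = payload_bytes * RPS * 8 / 1e6
Payload per request = 449 KB = 449 * 1024 = 459776 bytes
Total bytes/sec = 459776 * 3800 = 1747148800
Total bits/sec = 1747148800 * 8 = 13977190400
Mbps = 13977190400 / 1e6 = 13977.19

13977.19 Mbps


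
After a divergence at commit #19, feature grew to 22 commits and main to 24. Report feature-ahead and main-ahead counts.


Common ancestor: commit #19
feature commits after divergence: 22 - 19 = 3
main commits after divergence: 24 - 19 = 5
feature is 3 commits ahead of main
main is 5 commits ahead of feature

feature ahead: 3, main ahead: 5


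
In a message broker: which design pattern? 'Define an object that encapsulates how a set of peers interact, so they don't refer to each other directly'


This matches the Mediator pattern

Mediator


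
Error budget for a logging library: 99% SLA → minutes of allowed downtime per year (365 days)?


Formula: allowed downtime = period * (100 - SLA) / 100
Period (year (365 days)) = 525600 minutes
Unavailability fraction = (100 - 99.0) / 100
Allowed downtime = 525600 * (100 - 99.0) / 100
Allowed downtime = 5256.0 minutes

5256.0 minutes


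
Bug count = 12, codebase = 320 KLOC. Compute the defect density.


Defect density = defects / KLOC
Defect density = 12 / 320
Defect density = 0.038 defects/KLOC

0.038 defects/KLOC


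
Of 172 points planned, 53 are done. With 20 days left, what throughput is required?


Formula: Required rate = Remaining points / Days left
Remaining = 172 - 53 = 119 points
Required rate = 119 / 20 = 5.95 points/day

5.95 points/day


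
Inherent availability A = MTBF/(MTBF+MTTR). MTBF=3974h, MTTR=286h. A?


Availability = MTBF / (MTBF + MTTR)
Availability = 3974 / (3974 + 286)
Availability = 3974 / 4260
Availability = 93.2864%

93.2864%


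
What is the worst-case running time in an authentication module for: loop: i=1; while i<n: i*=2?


Reasoning: i doubles each step so iterations are log2(n)
Complexity: O(log n)

O(log n)


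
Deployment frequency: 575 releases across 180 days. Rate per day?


Formula: deployments per day = releases / days
= 575 / 180
= 3.194 deploys/day
(equivalently, 22.36 deploys/week)

3.194 deploys/day


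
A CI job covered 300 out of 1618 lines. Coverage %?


Coverage = covered / total * 100
Coverage = 300 / 1618 * 100
Coverage = 18.54%

18.54%


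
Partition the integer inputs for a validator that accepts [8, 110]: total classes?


Valid range: [8, 110]
Class 1: x < 8 — invalid
Class 2: 8 ≤ x ≤ 110 — valid
Class 3: x > 110 — invalid
Total equivalence classes: 3

3 equivalence classes


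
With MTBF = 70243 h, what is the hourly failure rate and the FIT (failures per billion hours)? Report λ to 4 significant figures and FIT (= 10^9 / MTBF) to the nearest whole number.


Formula: λ = 1 / MTBF; FIT = λ × 1e9 = 1e9 / MTBF
λ = 1 / 70243 ≈ 1.424e-05 failures/hour
FIT = 1e9 / 70243 ≈ 14236 failures per 1e9 hours (nearest whole number)

λ = 1.424e-05 /h, FIT = 14236


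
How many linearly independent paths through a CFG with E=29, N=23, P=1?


Formula: V(G) = E - N + 2P
V(G) = 29 - 23 + 2*1
V(G) = 6 + 2
V(G) = 8

8


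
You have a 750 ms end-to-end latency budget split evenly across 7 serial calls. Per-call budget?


Formula: per_stage = total_budget / stages
per_stage = 750 / 7
per_stage = 107.14 ms

107.14 ms


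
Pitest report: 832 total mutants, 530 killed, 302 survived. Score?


Mutation score = killed / total * 100
Mutation score = 530 / 832 * 100
Mutation score = 63.7%

63.7%


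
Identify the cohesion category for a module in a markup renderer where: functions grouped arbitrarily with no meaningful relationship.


Reasoning: Worst: random grouping
Type: Coincidental cohesion

Coincidental cohesion


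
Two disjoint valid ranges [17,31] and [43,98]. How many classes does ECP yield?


Valid ranges: [17,31] and [43,98]
Class 1: x < 17 — invalid
Class 2: 17 ≤ x ≤ 31 — valid
Class 3: 31 < x < 43 — invalid (gap between ranges)
Class 4: 43 ≤ x ≤ 98 — valid
Class 5: x > 98 — invalid
Total equivalence classes: 5

5 equivalence classes


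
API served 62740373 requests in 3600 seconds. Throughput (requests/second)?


Formula: throughput = requests / seconds
throughput = 62740373 / 3600
throughput = 17427.88 requests/second

17427.88 requests/second


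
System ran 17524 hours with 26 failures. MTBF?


Formula: MTBF = Total operating time / Number of failures
MTBF = 17524 / 26
MTBF = 674.0 hours

674.0 hours


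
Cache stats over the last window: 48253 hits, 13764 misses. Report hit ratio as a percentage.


Formula: hit rate = hits / (hits + misses) * 100
hit rate = 48253 / (48253 + 13764) * 100
hit rate = 48253 / 62017 * 100
hit rate = 77.81%

77.81%


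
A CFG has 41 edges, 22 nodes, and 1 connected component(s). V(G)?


Formula: V(G) = E - N + 2P
V(G) = 41 - 22 + 2*1
V(G) = 19 + 2
V(G) = 21

21


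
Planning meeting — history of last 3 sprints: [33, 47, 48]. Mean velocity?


Formula: Avg velocity = Total points / Number of sprints
Points: [33, 47, 48]
Sum = 33 + 47 + 48 = 128
Avg velocity = 128 / 3 = 42.67 points/sprint

42.67 points/sprint


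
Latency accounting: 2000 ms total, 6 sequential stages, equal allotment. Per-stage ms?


Formula: per_stage = total_budget / stages
per_stage = 2000 / 6
per_stage = 333.33 ms

333.33 ms


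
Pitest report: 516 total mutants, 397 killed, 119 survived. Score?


Mutation score = killed / total * 100
Mutation score = 397 / 516 * 100
Mutation score = 76.94%

76.94%


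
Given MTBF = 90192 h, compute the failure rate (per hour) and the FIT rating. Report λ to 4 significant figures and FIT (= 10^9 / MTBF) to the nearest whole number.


Formula: λ = 1 / MTBF; FIT = λ × 1e9 = 1e9 / MTBF
λ = 1 / 90192 ≈ 1.109e-05 failures/hour
FIT = 1e9 / 90192 ≈ 11087 failures per 1e9 hours (nearest whole number)

λ = 1.109e-05 /h, FIT = 11087


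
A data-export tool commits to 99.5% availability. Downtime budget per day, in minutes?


Formula: allowed downtime = period * (100 - SLA) / 100
Period (day) = 1440 minutes
Unavailability fraction = (100 - 99.5) / 100
Allowed downtime = 1440 * (100 - 99.5) / 100
Allowed downtime = 7.2 minutes

7.2 minutes


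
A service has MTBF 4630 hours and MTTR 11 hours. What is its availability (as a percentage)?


Availability = MTBF / (MTBF + MTTR)
Availability = 4630 / (4630 + 11)
Availability = 4630 / 4641
Availability = 99.763%

99.763%


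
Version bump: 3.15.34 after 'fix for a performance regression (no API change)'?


Current: 3.15.34
Change category: 'fix for a performance regression (no API change)' → patch bump
SemVer rule: patch bump → increment PATCH (MAJOR and MINOR unchanged)
New: 3.15.35

3.15.35


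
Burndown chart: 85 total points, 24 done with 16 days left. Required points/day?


Formula: Required rate = Remaining points / Days left
Remaining = 85 - 24 = 61 points
Required rate = 61 / 16 = 3.81 points/day

3.81 points/day


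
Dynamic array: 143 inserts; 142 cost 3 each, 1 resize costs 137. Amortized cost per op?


Formula: Amortized cost = Total cost / Operations
Total cost = (142 * 3) + (1 * 137)
Total cost = 426 + 137 = 563
Amortized = 563 / 143 = 3.9371

3.9371


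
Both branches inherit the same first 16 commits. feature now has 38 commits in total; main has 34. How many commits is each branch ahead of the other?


Common ancestor: commit #16
feature commits after divergence: 38 - 16 = 22
main commits after divergence: 34 - 16 = 18
feature is 22 commits ahead of main
main is 18 commits ahead of feature

feature ahead: 22, main ahead: 18


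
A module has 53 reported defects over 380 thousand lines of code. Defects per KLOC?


Defect density = defects / KLOC
Defect density = 53 / 380
Defect density = 0.139 defects/KLOC

0.139 defects/KLOC


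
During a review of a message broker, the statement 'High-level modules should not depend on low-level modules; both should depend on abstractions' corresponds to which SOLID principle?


This describes the Dependency Inversion Principle (DIP)

Dependency Inversion Principle (DIP)


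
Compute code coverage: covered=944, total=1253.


Coverage = covered / total * 100
Coverage = 944 / 1253 * 100
Coverage = 75.34%

75.34%


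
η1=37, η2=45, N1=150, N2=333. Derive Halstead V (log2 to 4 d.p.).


Formula: V = N * log2(η), where N = N1 + N2 and η = η1 + η2
η = 37 + 45 = 82
N = 150 + 333 = 483
log2(82) ≈ 6.3576
V = 483 * 6.3576 = 3070.72

3070.72


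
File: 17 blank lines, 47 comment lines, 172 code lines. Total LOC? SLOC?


Total LOC = blank + comment + code
Total LOC = 17 + 47 + 172 = 236
SLOC (source only) = code = 172

Total LOC: 236, SLOC: 172


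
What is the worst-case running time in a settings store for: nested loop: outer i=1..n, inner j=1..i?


Reasoning: triangle: n(n+1)/2 ~ n^2/2
Complexity: O(n^2)

O(n^2)


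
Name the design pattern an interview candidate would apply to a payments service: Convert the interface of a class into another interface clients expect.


This matches the Adapter pattern

Adapter


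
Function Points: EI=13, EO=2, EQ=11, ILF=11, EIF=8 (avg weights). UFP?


UFP = EI*4 + EO*5 + EQ*4 + ILF*10 + EIF*7
UFP = 13*4 + 2*5 + 11*4 + 11*10 + 8*7
UFP = 52 + 10 + 44 + 110 + 56
UFP = 272

272


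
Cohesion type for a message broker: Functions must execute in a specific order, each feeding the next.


Reasoning: Output of one is input to next
Type: Sequential cohesion

Sequential cohesion


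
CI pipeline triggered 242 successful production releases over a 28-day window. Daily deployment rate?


Formula: deployments per day = releases / days
= 242 / 28
= 8.643 deploys/day
(equivalently, 60.5 deploys/week)

8.643 deploys/day


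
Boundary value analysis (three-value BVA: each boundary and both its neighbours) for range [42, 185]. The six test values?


Range: [42, 185]
Boundaries: just below min, min, min+1, max-1, max, just above max
Values: [41, 42, 43, 184, 185, 186]

[41, 42, 43, 184, 185, 186]


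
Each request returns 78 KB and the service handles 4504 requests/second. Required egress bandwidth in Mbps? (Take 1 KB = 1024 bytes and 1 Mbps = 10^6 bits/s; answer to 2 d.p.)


Formula: Mbps = payload_bytes * RPS * 8 / 1e6
Payload per request = 78 KB = 78 * 1024 = 79872 bytes
Total bytes/sec = 79872 * 4504 = 359743488
Total bits/sec = 359743488 * 8 = 2877947904
Mbps = 2877947904 / 1e6 = 2877.95

2877.95 Mbps


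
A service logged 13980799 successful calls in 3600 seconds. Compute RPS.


Formula: throughput = requests / seconds
throughput = 13980799 / 3600
throughput = 3883.56 requests/second

3883.56 requests/second


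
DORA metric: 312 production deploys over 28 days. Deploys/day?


Formula: deployments per day = releases / days
= 312 / 28
= 11.143 deploys/day
(equivalently, 78.0 deploys/week)

11.143 deploys/day


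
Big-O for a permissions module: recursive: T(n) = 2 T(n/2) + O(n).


Reasoning: master theorem case 2 (merge-sort recurrence)
Complexity: O(n log n)

O(n log n)


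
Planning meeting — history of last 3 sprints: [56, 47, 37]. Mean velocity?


Formula: Avg velocity = Total points / Number of sprints
Points: [56, 47, 37]
Sum = 56 + 47 + 37 = 140
Avg velocity = 140 / 3 = 46.67 points/sprint

46.67 points/sprint


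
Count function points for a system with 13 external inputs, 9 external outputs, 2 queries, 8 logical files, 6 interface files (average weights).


UFP = EI*4 + EO*5 + EQ*4 + ILF*10 + EIF*7
UFP = 13*4 + 9*5 + 2*4 + 8*10 + 6*7
UFP = 52 + 45 + 8 + 80 + 42
UFP = 227

227


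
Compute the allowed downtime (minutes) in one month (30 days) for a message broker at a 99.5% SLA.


Formula: allowed downtime = period * (100 - SLA) / 100
Period (month (30 days)) = 43200 minutes
Unavailability fraction = (100 - 99.5) / 100
Allowed downtime = 43200 * (100 - 99.5) / 100
Allowed downtime = 216.0 minutes

216.0 minutes


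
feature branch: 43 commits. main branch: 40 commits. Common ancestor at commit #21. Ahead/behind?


Common ancestor: commit #21
feature commits after divergence: 43 - 21 = 22
main commits after divergence: 40 - 21 = 19
feature is 22 commits ahead of main
main is 19 commits ahead of feature

feature ahead: 22, main ahead: 19


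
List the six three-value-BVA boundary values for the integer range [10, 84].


Range: [10, 84]
Boundaries: just below min, min, min+1, max-1, max, just above max
Values: [9, 10, 11, 83, 84, 85]

[9, 10, 11, 83, 84, 85]


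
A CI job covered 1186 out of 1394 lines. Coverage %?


Coverage = covered / total * 100
Coverage = 1186 / 1394 * 100
Coverage = 85.08%

85.08%


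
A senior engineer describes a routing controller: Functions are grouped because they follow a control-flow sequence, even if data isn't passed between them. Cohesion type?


Reasoning: Grouped by order of execution within a routine, not by data flow
Type: Procedural cohesion

Procedural cohesion


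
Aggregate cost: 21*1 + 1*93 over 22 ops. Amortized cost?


Formula: Amortized cost = Total cost / Operations
Total cost = (21 * 1) + (1 * 93)
Total cost = 21 + 93 = 114
Amortized = 114 / 22 = 5.1818

5.1818


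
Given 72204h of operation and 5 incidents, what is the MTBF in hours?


Formula: MTBF = Total operating time / Number of failures
MTBF = 72204 / 5
MTBF = 14440.8 hours

14440.8 hours


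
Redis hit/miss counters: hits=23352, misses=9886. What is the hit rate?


Formula: hit rate = hits / (hits + misses) * 100
hit rate = 23352 / (23352 + 9886) * 100
hit rate = 23352 / 33238 * 100
hit rate = 70.26%

70.26%


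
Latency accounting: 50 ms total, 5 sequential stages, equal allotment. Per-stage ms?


Formula: per_stage = total_budget / stages
per_stage = 50 / 5
per_stage = 10.0 ms

10.0 ms


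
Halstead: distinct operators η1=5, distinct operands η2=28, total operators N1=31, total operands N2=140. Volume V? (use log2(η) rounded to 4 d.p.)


Formula: V = N * log2(η), where N = N1 + N2 and η = η1 + η2
η = 5 + 28 = 33
N = 31 + 140 = 171
log2(33) ≈ 5.0444
V = 171 * 5.0444 = 862.59

862.59


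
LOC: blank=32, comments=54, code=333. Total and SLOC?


Total LOC = blank + comment + code
Total LOC = 32 + 54 + 333 = 419
SLOC (source only) = code = 333

Total LOC: 419, SLOC: 333


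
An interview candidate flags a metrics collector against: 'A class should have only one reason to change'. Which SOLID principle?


This describes the Single Responsibility Principle (SRP)

Single Responsibility Principle (SRP)


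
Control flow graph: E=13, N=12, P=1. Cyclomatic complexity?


Formula: V(G) = E - N + 2P
V(G) = 13 - 12 + 2*1
V(G) = 1 + 2
V(G) = 3

3


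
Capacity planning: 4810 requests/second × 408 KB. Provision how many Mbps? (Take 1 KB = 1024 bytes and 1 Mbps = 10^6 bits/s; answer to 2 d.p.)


Formula: Mbps = payload_bytes * RPS * 8 / 1e6
Payload per request = 408 KB = 408 * 1024 = 417792 bytes
Total bytes/sec = 417792 * 4810 = 2009579520
Total bits/sec = 2009579520 * 8 = 16076636160
Mbps = 16076636160 / 1e6 = 16076.64

16076.64 Mbps


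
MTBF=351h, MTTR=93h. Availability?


Availability = MTBF / (MTBF + MTTR)
Availability = 351 / (351 + 93)
Availability = 351 / 444
Availability = 79.0541%

79.0541%


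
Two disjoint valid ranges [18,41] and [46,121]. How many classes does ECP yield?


Valid ranges: [18,41] and [46,121]
Class 1: x < 18 — invalid
Class 2: 18 ≤ x ≤ 41 — valid
Class 3: 41 < x < 46 — invalid (gap between ranges)
Class 4: 46 ≤ x ≤ 121 — valid
Class 5: x > 121 — invalid
Total equivalence classes: 5

5 equivalence classes


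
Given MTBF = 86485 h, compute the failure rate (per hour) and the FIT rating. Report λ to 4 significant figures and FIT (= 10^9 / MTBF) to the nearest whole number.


Formula: λ = 1 / MTBF; FIT = λ × 1e9 = 1e9 / MTBF
λ = 1 / 86485 ≈ 1.156e-05 failures/hour
FIT = 1e9 / 86485 ≈ 11563 failures per 1e9 hours (nearest whole number)

λ = 1.156e-05 /h, FIT = 11563


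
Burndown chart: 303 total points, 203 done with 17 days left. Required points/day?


Formula: Required rate = Remaining points / Days left
Remaining = 303 - 203 = 100 points
Required rate = 100 / 17 = 5.88 points/day

5.88 points/day


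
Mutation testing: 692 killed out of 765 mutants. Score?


Mutation score = killed / total * 100
Mutation score = 692 / 765 * 100
Mutation score = 90.46%

90.46%


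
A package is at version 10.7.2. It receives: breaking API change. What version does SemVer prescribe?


Current: 10.7.2
Change category: 'breaking API change' → major bump
SemVer rule: major bump → increment MAJOR, reset MINOR and PATCH to 0
New: 11.0.0

11.0.0


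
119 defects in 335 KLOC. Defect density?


Defect density = defects / KLOC
Defect density = 119 / 335
Defect density = 0.355 defects/KLOC

0.355 defects/KLOC


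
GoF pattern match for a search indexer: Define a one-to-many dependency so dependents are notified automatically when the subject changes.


This matches the Observer pattern

Observer


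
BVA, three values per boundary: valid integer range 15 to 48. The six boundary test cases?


Range: [15, 48]
Boundaries: just below min, min, min+1, max-1, max, just above max
Values: [14, 15, 16, 47, 48, 49]

[14, 15, 16, 47, 48, 49]


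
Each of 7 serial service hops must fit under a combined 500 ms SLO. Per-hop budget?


Formula: per_stage = total_budget / stages
per_stage = 500 / 7
per_stage = 71.43 ms

71.43 ms


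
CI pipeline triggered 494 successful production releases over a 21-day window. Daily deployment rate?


Formula: deployments per day = releases / days
= 494 / 21
= 23.524 deploys/day
(equivalently, 164.67 deploys/week)

23.524 deploys/day


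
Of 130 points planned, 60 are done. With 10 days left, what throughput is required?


Formula: Required rate = Remaining points / Days left
Remaining = 130 - 60 = 70 points
Required rate = 70 / 10 = 7.0 points/day

7.0 points/day


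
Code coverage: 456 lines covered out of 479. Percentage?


Coverage = covered / total * 100
Coverage = 456 / 479 * 100
Coverage = 95.2%

95.2%


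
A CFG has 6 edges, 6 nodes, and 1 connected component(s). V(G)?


Formula: V(G) = E - N + 2P
V(G) = 6 - 6 + 2*1
V(G) = 0 + 2
V(G) = 2

2


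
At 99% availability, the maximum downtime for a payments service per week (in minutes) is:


Formula: allowed downtime = period * (100 - SLA) / 100
Period (week) = 10080 minutes
Unavailability fraction = (100 - 99.0) / 100
Allowed downtime = 10080 * (100 - 99.0) / 100
Allowed downtime = 100.8 minutes

100.8 minutes


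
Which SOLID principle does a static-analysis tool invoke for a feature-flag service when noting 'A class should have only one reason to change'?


This describes the Single Responsibility Principle (SRP)

Single Responsibility Principle (SRP)


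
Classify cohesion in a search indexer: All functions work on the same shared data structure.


Reasoning: Functions share data
Type: Communicational cohesion

Communicational cohesion


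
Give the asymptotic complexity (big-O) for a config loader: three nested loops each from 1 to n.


Reasoning: three levels of nesting over n
Complexity: O(n^3)

O(n^3)


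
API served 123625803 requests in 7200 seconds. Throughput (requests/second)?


Formula: throughput = requests / seconds
throughput = 123625803 / 7200
throughput = 17170.25 requests/second

17170.25 requests/second


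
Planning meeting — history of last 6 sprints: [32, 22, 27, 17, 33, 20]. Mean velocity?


Formula: Avg velocity = Total points / Number of sprints
Points: [32, 22, 27, 17, 33, 20]
Sum = 32 + 22 + 27 + 17 + 33 + 20 = 151
Avg velocity = 151 / 6 = 25.17 points/sprint

25.17 points/sprint


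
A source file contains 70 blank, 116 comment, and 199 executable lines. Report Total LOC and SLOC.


Total LOC = blank + comment + code
Total LOC = 70 + 116 + 199 = 385
SLOC (source only) = code = 199

Total LOC: 385, SLOC: 199


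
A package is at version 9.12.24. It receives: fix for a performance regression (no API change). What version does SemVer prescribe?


Current: 9.12.24
Change category: 'fix for a performance regression (no API change)' → patch bump
SemVer rule: patch bump → increment PATCH (MAJOR and MINOR unchanged)
New: 9.12.25

9.12.25


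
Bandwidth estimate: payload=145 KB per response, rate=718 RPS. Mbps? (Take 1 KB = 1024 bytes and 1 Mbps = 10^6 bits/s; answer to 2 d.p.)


Formula: Mbps = payload_bytes * RPS * 8 / 1e6
Payload per request = 145 KB = 145 * 1024 = 148480 bytes
Total bytes/sec = 148480 * 718 = 106608640
Total bits/sec = 106608640 * 8 = 852869120
Mbps = 852869120 / 1e6 = 852.87

852.87 Mbps


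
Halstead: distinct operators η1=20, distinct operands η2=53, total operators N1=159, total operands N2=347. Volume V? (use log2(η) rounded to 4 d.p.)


Formula: V = N * log2(η), where N = N1 + N2 and η = η1 + η2
η = 20 + 53 = 73
N = 159 + 347 = 506
log2(73) ≈ 6.1898
V = 506 * 6.1898 = 3132.04

3132.04


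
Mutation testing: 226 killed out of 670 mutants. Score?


Mutation score = killed / total * 100
Mutation score = 226 / 670 * 100
Mutation score = 33.73%

33.73%


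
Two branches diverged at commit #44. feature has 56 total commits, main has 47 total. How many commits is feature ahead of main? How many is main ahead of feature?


Common ancestor: commit #44
feature commits after divergence: 56 - 44 = 12
main commits after divergence: 47 - 44 = 3
feature is 12 commits ahead of main
main is 3 commits ahead of feature

feature ahead: 12, main ahead: 3


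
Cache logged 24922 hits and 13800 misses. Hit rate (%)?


Formula: hit rate = hits / (hits + misses) * 100
hit rate = 24922 / (24922 + 13800) * 100
hit rate = 24922 / 38722 * 100
hit rate = 64.36%

64.36%


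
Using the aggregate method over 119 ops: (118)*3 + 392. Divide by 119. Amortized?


Formula: Amortized cost = Total cost / Operations
Total cost = (118 * 3) + (1 * 392)
Total cost = 354 + 392 = 746
Amortized = 746 / 119 = 6.2689

6.2689


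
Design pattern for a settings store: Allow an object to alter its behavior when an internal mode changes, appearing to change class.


This matches the State pattern

State


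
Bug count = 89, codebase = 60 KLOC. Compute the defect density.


Defect density = defects / KLOC
Defect density = 89 / 60
Defect density = 1.483 defects/KLOC

1.483 defects/KLOC


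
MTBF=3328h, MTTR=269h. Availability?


Availability = MTBF / (MTBF + MTTR)
Availability = 3328 / (3328 + 269)
Availability = 3328 / 3597
Availability = 92.5215%

92.5215%


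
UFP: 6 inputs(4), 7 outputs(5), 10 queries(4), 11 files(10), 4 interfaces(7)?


UFP = EI*4 + EO*5 + EQ*4 + ILF*10 + EIF*7
UFP = 6*4 + 7*5 + 10*4 + 11*10 + 4*7
UFP = 24 + 35 + 40 + 110 + 28
UFP = 237

237


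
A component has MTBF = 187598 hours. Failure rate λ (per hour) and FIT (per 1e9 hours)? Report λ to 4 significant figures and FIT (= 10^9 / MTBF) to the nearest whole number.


Formula: λ = 1 / MTBF; FIT = λ × 1e9 = 1e9 / MTBF
λ = 1 / 187598 ≈ 5.331e-06 failures/hour
FIT = 1e9 / 187598 ≈ 5331 failures per 1e9 hours (nearest whole number)

λ = 5.331e-06 /h, FIT = 5331


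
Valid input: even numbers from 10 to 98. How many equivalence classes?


Constraint: even integers in [10, 98]
Class 1: x < 10 — out-of-range invalid
Class 2: x in [10,98] but odd — wrong type invalid
Class 3: x in [10,98] and even — valid
Class 4: x > 98 — out-of-range invalid
Total equivalence classes: 4

4 equivalence classes


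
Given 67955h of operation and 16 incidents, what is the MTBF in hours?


Formula: MTBF = Total operating time / Number of failures
MTBF = 67955 / 16
MTBF = 4247.19 hours

4247.19 hours


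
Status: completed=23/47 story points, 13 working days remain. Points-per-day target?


Formula: Required rate = Remaining points / Days left
Remaining = 47 - 23 = 24 points
Required rate = 24 / 13 = 1.85 points/day

1.85 points/day


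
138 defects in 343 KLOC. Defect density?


Defect density = defects / KLOC
Defect density = 138 / 343
Defect density = 0.402 defects/KLOC

0.402 defects/KLOC


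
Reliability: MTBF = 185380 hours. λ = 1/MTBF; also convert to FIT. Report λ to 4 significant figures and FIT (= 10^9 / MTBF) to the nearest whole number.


Formula: λ = 1 / MTBF; FIT = λ × 1e9 = 1e9 / MTBF
λ = 1 / 185380 ≈ 5.394e-06 failures/hour
FIT = 1e9 / 185380 ≈ 5394 failures per 1e9 hours (nearest whole number)

λ = 5.394e-06 /h, FIT = 5394


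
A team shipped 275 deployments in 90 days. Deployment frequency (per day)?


Formula: deployments per day = releases / days
= 275 / 90
= 3.056 deploys/day
(equivalently, 21.39 deploys/week)

3.056 deploys/day


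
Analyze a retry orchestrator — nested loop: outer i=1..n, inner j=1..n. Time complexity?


Reasoning: n iterations times n iterations
Complexity: O(n^2)

O(n^2)


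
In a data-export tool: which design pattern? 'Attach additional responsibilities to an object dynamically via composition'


This matches the Decorator pattern

Decorator


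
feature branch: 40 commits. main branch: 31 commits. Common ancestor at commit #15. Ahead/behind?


Common ancestor: commit #15
feature commits after divergence: 40 - 15 = 25
main commits after divergence: 31 - 15 = 16
feature is 25 commits ahead of main
main is 16 commits ahead of feature

feature ahead: 25, main ahead: 16


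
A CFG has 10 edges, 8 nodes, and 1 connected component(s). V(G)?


Formula: V(G) = E - N + 2P
V(G) = 10 - 8 + 2*1
V(G) = 2 + 2
V(G) = 4

4


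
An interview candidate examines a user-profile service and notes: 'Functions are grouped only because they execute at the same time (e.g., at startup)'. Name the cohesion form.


Reasoning: Related by timing only
Type: Temporal cohesion

Temporal cohesion


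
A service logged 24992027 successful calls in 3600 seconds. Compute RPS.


Formula: throughput = requests / seconds
throughput = 24992027 / 3600
throughput = 6942.23 requests/second

6942.23 requests/second


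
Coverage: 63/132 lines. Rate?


Coverage = covered / total * 100
Coverage = 63 / 132 * 100
Coverage = 47.73%

47.73%


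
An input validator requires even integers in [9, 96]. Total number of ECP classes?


Constraint: even integers in [9, 96]
Class 1: x < 9 — out-of-range invalid
Class 2: x in [9,96] but odd — wrong type invalid
Class 3: x in [9,96] and even — valid
Class 4: x > 96 — out-of-range invalid
Total equivalence classes: 4

4 equivalence classes


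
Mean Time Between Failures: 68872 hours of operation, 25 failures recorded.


Formula: MTBF = Total operating time / Number of failures
MTBF = 68872 / 25
MTBF = 2754.88 hours

2754.88 hours


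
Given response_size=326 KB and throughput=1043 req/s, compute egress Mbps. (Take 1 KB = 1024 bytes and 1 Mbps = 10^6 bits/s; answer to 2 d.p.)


Formula: Mbps = payload_bytes * RPS * 8 / 1e6
Payload per request = 326 KB = 326 * 1024 = 333824 bytes
Total bytes/sec = 333824 * 1043 = 348178432
Total bits/sec = 348178432 * 8 = 2785427456
Mbps = 2785427456 / 1e6 = 2785.43

2785.43 Mbps


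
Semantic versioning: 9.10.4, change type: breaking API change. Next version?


Current: 9.10.4
Change category: 'breaking API change' → major bump
SemVer rule: major bump → increment MAJOR, reset MINOR and PATCH to 0
New: 10.0.0

10.0.0


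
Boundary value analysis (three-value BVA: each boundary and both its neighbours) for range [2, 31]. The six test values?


Range: [2, 31]
Boundaries: just below min, min, min+1, max-1, max, just above max
Values: [1, 2, 3, 30, 31, 32]

[1, 2, 3, 30, 31, 32]


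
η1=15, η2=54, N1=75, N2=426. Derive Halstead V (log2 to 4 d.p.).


Formula: V = N * log2(η), where N = N1 + N2 and η = η1 + η2
η = 15 + 54 = 69
N = 75 + 426 = 501
log2(69) ≈ 6.1085
V = 501 * 6.1085 = 3060.36

3060.36


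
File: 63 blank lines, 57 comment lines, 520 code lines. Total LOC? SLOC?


Total LOC = blank + comment + code
Total LOC = 63 + 57 + 520 = 640
SLOC (source only) = code = 520

Total LOC: 640, SLOC: 520


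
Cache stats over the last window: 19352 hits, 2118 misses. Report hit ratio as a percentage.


Formula: hit rate = hits / (hits + misses) * 100
hit rate = 19352 / (19352 + 2118) * 100
hit rate = 19352 / 21470 * 100
hit rate = 90.14%

90.14%


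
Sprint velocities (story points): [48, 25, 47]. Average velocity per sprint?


Formula: Avg velocity = Total points / Number of sprints
Points: [48, 25, 47]
Sum = 48 + 25 + 47 = 120
Avg velocity = 120 / 3 = 40.0 points/sprint

40.0 points/sprint


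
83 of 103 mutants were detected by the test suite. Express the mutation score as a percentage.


Mutation score = killed / total * 100
Mutation score = 83 / 103 * 100
Mutation score = 80.58%

80.58%


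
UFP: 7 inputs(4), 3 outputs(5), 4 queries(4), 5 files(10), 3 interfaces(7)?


UFP = EI*4 + EO*5 + EQ*4 + ILF*10 + EIF*7
UFP = 7*4 + 3*5 + 4*4 + 5*10 + 3*7
UFP = 28 + 15 + 16 + 50 + 21
UFP = 130

130


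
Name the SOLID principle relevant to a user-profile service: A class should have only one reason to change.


This describes the Single Responsibility Principle (SRP)

Single Responsibility Principle (SRP)
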